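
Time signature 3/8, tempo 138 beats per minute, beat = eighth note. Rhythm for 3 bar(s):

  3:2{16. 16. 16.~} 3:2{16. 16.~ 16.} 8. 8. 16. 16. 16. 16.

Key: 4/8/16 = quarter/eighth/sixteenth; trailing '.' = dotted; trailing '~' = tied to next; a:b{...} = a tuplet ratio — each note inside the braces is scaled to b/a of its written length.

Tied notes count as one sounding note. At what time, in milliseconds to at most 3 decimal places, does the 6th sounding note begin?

note 6 onset = 9/2b = 1956.522ms

1. 0.0ms @ 0 + 217.391ms (1/2)
2. 217.391ms @ 1/2 + 217.391ms (1/2)
3. 434.783ms @ 1 + 434.783ms (1)
4. 869.565ms @ 2 + 434.783ms (1)
5. 1304.348ms @ 3 + 652.174ms (3/2)
6. 1956.522ms @ 9/2 + 652.174ms (3/2)
7. 2608.696ms @ 6 + 326.087ms (3/4)
8. 2934.783ms @ 27/4 + 326.087ms (3/4)
9. 3260.87ms @ 15/2 + 326.087ms (3/4)
10. 3586.957ms @ 33/4 + 326.087ms (3/4)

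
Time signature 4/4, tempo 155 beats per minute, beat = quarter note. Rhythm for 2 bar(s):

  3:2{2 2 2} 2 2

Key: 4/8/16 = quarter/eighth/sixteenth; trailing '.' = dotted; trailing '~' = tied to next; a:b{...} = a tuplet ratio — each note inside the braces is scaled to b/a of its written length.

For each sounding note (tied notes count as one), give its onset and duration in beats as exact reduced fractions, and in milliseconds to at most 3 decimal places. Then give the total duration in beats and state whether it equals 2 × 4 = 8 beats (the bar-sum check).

1) 0.0ms=0b +516.129ms=4/3b
2) 516.129ms=4/3b +516.129ms=4/3b
3) 1032.258ms=8/3b +516.129ms=4/3b
4) 1548.387ms=4b +774.194ms=2b
5) 2322.581ms=6b +774.194ms=2b
Σ=8b of 8 (155bpm 4/4) — PASS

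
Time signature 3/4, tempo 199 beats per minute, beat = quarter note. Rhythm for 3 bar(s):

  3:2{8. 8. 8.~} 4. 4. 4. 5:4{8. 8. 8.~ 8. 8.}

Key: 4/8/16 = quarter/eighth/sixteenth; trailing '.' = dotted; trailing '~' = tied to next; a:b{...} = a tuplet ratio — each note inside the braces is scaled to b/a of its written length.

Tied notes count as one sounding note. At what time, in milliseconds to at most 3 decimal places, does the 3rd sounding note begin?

1. 0.0ms @ 0 + 150.754ms (1/2)
2. 150.754ms @ 1/2 + 150.754ms (1/2)
3. 301.508ms @ 1 + 603.015ms (2)
4. 904.523ms @ 3 + 452.261ms (3/2)
5. 1356.784ms @ 9/2 + 452.261ms (3/2)
6. 1809.045ms @ 6 + 180.905ms (3/5)
7. 1989.95ms @ 33/5 + 180.905ms (3/5)
8. 2170.854ms @ 36/5 + 361.809ms (6/5)
9. 2532.663ms @ 42/5 + 180.905ms (3/5)

note 3 onset = 1b = 301.508ms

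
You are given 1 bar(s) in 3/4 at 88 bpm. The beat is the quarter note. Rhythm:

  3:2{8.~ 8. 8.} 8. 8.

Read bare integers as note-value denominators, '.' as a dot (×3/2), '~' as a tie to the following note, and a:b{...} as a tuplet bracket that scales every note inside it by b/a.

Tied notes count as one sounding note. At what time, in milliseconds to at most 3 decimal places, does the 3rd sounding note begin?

1. 0.0ms @ 0 + 681.818ms (1)
2. 681.818ms @ 1 + 340.909ms (1/2)
3. 1022.727ms @ 3/2 + 511.364ms (3/4)
4. 1534.091ms @ 9/4 + 511.364ms (3/4)

note 3 onset = 3/2b = 1022.727ms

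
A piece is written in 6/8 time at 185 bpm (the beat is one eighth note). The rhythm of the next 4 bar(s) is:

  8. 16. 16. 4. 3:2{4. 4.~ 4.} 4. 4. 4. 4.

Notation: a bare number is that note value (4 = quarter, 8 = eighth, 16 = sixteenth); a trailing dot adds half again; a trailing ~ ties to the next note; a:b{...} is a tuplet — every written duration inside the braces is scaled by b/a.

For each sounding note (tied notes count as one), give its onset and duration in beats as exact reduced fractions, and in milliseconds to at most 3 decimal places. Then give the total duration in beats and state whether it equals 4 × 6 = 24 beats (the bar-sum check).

1) 0.0ms=0b +486.486ms=3/2b
2) 486.486ms=3/2b +243.243ms=3/4b
3) 729.73ms=9/4b +243.243ms=3/4b
4) 972.973ms=3b +972.973ms=3b
5) 1945.946ms=6b +648.649ms=2b
6) 2594.595ms=8b +1297.297ms=4b
7) 3891.892ms=12b +972.973ms=3b
8) 4864.865ms=15b +972.973ms=3b
9) 5837.838ms=18b +972.973ms=3b
10) 6810.811ms=21b +972.973ms=3b
Σ=24b of 24 (185bpm 6/8) — PASS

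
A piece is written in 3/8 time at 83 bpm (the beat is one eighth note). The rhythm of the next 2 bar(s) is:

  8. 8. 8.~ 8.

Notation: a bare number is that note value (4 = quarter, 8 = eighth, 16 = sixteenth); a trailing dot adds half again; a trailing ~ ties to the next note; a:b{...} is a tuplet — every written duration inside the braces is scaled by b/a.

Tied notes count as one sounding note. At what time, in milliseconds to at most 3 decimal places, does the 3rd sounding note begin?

1. 0.0ms @ 0 + 1084.337ms (3/2)
2. 1084.337ms @ 3/2 + 1084.337ms (3/2)
3. 2168.675ms @ 3 + 2168.675ms (3)

note 3 onset = 3b = 2168.675ms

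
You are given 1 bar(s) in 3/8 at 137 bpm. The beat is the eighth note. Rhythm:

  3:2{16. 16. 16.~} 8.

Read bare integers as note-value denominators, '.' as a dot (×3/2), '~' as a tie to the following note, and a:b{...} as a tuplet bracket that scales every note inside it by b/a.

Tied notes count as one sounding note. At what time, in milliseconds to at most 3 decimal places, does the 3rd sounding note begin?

1. 0.0ms @ 0 + 218.978ms (1/2)
2. 218.978ms @ 1/2 + 218.978ms (1/2)
3. 437.956ms @ 1 + 875.912ms (2)

note 3 onset = 1b = 437.956ms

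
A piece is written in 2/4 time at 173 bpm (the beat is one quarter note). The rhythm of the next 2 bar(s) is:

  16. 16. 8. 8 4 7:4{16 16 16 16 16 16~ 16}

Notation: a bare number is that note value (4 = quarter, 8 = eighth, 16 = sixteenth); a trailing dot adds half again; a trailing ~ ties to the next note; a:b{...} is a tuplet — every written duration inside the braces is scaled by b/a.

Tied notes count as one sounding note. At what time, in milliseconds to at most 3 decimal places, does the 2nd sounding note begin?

note 2 onset = 3/8b = 130.058ms

1. 0.0ms @ 0 + 130.058ms (3/8)
2. 130.058ms @ 3/8 + 130.058ms (3/8)
3. 260.116ms @ 3/4 + 260.116ms (3/4)
4. 520.231ms @ 3/2 + 173.41ms (1/2)
5. 693.642ms @ 2 + 346.821ms (1)
6. 1040.462ms @ 3 + 49.546ms (1/7)
7. 1090.008ms @ 22/7 + 49.546ms (1/7)
8. 1139.554ms @ 23/7 + 49.546ms (1/7)
9. 1189.1ms @ 24/7 + 49.546ms (1/7)
10. 1238.646ms @ 25/7 + 49.546ms (1/7)
11. 1288.192ms @ 26/7 + 99.092ms (2/7)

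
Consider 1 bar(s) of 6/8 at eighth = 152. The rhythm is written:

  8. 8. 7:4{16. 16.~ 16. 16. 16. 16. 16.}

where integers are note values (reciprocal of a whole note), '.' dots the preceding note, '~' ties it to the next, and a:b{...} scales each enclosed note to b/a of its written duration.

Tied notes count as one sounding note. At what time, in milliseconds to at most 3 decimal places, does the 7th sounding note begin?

1. 0.0ms @ 0 + 592.105ms (3/2)
2. 592.105ms @ 3/2 + 592.105ms (3/2)
3. 1184.211ms @ 3 + 169.173ms (3/7)
4. 1353.383ms @ 24/7 + 338.346ms (6/7)
5. 1691.729ms @ 30/7 + 169.173ms (3/7)
6. 1860.902ms @ 33/7 + 169.173ms (3/7)
7. 2030.075ms @ 36/7 + 169.173ms (3/7)
8. 2199.248ms @ 39/7 + 169.173ms (3/7)

note 7 onset = 36/7b = 2030.075ms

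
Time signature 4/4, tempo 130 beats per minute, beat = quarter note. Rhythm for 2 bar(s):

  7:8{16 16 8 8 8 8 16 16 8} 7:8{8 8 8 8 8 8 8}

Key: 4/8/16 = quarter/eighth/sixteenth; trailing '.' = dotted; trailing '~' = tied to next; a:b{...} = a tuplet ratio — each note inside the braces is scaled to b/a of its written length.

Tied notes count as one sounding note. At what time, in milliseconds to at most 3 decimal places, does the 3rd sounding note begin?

note 3 onset = 4/7b = 263.736ms

1. 0.0ms @ 0 + 131.868ms (2/7)
2. 131.868ms @ 2/7 + 131.868ms (2/7)
3. 263.736ms @ 4/7 + 263.736ms (4/7)
4. 527.473ms @ 8/7 + 263.736ms (4/7)
5. 791.209ms @ 12/7 + 263.736ms (4/7)
6. 1054.945ms @ 16/7 + 263.736ms (4/7)
7. 1318.681ms @ 20/7 + 131.868ms (2/7)
8. 1450.549ms @ 22/7 + 131.868ms (2/7)
9. 1582.418ms @ 24/7 + 263.736ms (4/7)
10. 1846.154ms @ 4 + 263.736ms (4/7)
11. 2109.89ms @ 32/7 + 263.736ms (4/7)
12. 2373.626ms @ 36/7 + 263.736ms (4/7)
13. 2637.363ms @ 40/7 + 263.736ms (4/7)
14. 2901.099ms @ 44/7 + 263.736ms (4/7)
15. 3164.835ms @ 48/7 + 263.736ms (4/7)
16. 3428.571ms @ 52/7 + 263.736ms (4/7)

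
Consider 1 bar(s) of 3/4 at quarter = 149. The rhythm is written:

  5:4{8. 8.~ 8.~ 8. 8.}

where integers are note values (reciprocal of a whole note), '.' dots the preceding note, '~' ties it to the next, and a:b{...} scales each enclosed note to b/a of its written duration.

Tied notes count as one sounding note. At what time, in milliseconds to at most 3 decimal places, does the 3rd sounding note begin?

1. 0.0ms @ 0 + 241.611ms (3/5)
2. 241.611ms @ 3/5 + 724.832ms (9/5)
3. 966.443ms @ 12/5 + 241.611ms (3/5)

note 3 onset = 12/5b = 966.443ms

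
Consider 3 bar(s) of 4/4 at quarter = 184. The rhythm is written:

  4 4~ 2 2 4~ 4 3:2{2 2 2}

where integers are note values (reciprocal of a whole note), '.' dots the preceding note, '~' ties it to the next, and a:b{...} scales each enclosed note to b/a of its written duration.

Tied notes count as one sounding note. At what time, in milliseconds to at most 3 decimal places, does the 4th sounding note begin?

note 4 onset = 6b = 1956.522ms

1. 0.0ms @ 0 + 326.087ms (1)
2. 326.087ms @ 1 + 978.261ms (3)
3. 1304.348ms @ 4 + 652.174ms (2)
4. 1956.522ms @ 6 + 652.174ms (2)
5. 2608.696ms @ 8 + 434.783ms (4/3)
6. 3043.478ms @ 28/3 + 434.783ms (4/3)
7. 3478.261ms @ 32/3 + 434.783ms (4/3)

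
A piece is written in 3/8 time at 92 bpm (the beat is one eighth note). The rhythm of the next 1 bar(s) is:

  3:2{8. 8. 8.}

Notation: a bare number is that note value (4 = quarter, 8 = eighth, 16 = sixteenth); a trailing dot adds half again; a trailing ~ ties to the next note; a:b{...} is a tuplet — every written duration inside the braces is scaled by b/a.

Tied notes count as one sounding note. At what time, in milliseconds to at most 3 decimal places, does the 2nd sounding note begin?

note 2 onset = 1b = 652.174ms

1. 0.0ms @ 0 + 652.174ms (1)
2. 652.174ms @ 1 + 652.174ms (1)
3. 1304.348ms @ 2 + 652.174ms (1)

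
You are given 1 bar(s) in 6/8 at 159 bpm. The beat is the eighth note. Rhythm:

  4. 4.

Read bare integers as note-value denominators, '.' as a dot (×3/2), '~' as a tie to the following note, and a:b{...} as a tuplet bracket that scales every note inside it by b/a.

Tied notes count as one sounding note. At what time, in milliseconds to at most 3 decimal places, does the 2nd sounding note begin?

1. 0.0ms @ 0 + 1132.075ms (3)
2. 1132.075ms @ 3 + 1132.075ms (3)

note 2 onset = 3b = 1132.075ms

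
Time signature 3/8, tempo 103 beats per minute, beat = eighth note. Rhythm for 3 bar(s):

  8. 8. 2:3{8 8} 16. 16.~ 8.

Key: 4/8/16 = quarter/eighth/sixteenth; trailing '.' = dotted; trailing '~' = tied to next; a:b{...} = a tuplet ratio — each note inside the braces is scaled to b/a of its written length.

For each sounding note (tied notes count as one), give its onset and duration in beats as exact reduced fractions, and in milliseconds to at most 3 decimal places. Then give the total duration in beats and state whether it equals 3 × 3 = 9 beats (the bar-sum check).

1) 0.0ms=0b +873.786ms=3/2b
2) 873.786ms=3/2b +873.786ms=3/2b
3) 1747.573ms=3b +873.786ms=3/2b
4) 2621.359ms=9/2b +873.786ms=3/2b
5) 3495.146ms=6b +436.893ms=3/4b
6) 3932.039ms=27/4b +1310.68ms=9/4b
Σ=9b of 9 (103bpm 3/8) — PASS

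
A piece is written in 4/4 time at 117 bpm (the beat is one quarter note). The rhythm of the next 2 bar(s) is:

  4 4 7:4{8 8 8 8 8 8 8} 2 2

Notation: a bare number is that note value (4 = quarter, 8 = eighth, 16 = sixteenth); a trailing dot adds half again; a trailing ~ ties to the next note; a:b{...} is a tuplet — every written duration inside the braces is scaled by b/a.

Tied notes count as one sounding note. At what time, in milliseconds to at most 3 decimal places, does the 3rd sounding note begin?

note 3 onset = 2b = 1025.641ms

1. 0.0ms @ 0 + 512.821ms (1)
2. 512.821ms @ 1 + 512.821ms (1)
3. 1025.641ms @ 2 + 146.52ms (2/7)
4. 1172.161ms @ 16/7 + 146.52ms (2/7)
5. 1318.681ms @ 18/7 + 146.52ms (2/7)
6. 1465.201ms @ 20/7 + 146.52ms (2/7)
7. 1611.722ms @ 22/7 + 146.52ms (2/7)
8. 1758.242ms @ 24/7 + 146.52ms (2/7)
9. 1904.762ms @ 26/7 + 146.52ms (2/7)
10. 2051.282ms @ 4 + 1025.641ms (2)
11. 3076.923ms @ 6 + 1025.641ms (2)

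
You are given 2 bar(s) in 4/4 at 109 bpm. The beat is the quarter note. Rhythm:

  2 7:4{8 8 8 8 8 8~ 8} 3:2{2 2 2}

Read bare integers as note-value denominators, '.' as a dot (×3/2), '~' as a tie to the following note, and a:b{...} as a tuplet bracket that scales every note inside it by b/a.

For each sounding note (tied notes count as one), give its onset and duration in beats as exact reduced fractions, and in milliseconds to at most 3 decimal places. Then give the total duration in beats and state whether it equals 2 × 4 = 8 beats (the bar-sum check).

1) 0.0ms=0b +1100.917ms=2b
2) 1100.917ms=2b +157.274ms=2/7b
3) 1258.191ms=16/7b +157.274ms=2/7b
4) 1415.465ms=18/7b +157.274ms=2/7b
5) 1572.739ms=20/7b +157.274ms=2/7b
6) 1730.013ms=22/7b +157.274ms=2/7b
7) 1887.287ms=24/7b +314.548ms=4/7b
8) 2201.835ms=4b +733.945ms=4/3b
9) 2935.78ms=16/3b +733.945ms=4/3b
10) 3669.725ms=20/3b +733.945ms=4/3b
Σ=8b of 8 (109bpm 4/4) — PASS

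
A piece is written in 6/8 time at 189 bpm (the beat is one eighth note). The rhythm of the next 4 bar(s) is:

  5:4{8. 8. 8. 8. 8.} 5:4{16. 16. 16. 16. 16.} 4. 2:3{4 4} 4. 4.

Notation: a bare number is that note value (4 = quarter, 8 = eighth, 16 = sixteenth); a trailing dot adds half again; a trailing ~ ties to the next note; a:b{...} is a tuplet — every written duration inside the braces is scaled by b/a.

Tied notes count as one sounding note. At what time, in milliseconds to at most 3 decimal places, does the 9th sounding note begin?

note 9 onset = 39/5b = 2476.19ms

1. 0.0ms @ 0 + 380.952ms (6/5)
2. 380.952ms @ 6/5 + 380.952ms (6/5)
3. 761.905ms @ 12/5 + 380.952ms (6/5)
4. 1142.857ms @ 18/5 + 380.952ms (6/5)
5. 1523.81ms @ 24/5 + 380.952ms (6/5)
6. 1904.762ms @ 6 + 190.476ms (3/5)
7. 2095.238ms @ 33/5 + 190.476ms (3/5)
8. 2285.714ms @ 36/5 + 190.476ms (3/5)
9. 2476.19ms @ 39/5 + 190.476ms (3/5)
10. 2666.667ms @ 42/5 + 190.476ms (3/5)
11. 2857.143ms @ 9 + 952.381ms (3)
12. 3809.524ms @ 12 + 952.381ms (3)
13. 4761.905ms @ 15 + 952.381ms (3)
14. 5714.286ms @ 18 + 952.381ms (3)
15. 6666.667ms @ 21 + 952.381ms (3)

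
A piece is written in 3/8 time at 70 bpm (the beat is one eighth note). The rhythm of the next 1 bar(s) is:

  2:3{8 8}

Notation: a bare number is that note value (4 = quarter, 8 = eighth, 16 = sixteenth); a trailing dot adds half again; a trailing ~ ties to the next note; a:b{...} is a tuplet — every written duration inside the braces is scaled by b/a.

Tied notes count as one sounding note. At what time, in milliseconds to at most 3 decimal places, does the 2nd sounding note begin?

note 2 onset = 3/2b = 1285.714ms

1. 0.0ms @ 0 + 1285.714ms (3/2)
2. 1285.714ms @ 3/2 + 1285.714ms (3/2)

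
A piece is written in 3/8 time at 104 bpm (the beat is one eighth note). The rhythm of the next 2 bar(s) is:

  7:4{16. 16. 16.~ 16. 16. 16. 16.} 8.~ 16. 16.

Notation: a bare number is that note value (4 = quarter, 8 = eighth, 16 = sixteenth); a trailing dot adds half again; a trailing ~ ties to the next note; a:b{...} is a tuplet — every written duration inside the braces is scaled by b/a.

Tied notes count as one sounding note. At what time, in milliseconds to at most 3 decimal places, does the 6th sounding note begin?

note 6 onset = 18/7b = 1483.516ms

1. 0.0ms @ 0 + 247.253ms (3/7)
2. 247.253ms @ 3/7 + 247.253ms (3/7)
3. 494.505ms @ 6/7 + 494.505ms (6/7)
4. 989.011ms @ 12/7 + 247.253ms (3/7)
5. 1236.264ms @ 15/7 + 247.253ms (3/7)
6. 1483.516ms @ 18/7 + 247.253ms (3/7)
7. 1730.769ms @ 3 + 1298.077ms (9/4)
8. 3028.846ms @ 21/4 + 432.692ms (3/4)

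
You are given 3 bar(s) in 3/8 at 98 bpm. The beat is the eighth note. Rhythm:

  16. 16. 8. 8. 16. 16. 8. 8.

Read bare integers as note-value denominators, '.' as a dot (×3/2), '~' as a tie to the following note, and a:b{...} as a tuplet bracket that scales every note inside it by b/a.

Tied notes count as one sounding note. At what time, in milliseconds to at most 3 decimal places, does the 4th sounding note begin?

1. 0.0ms @ 0 + 459.184ms (3/4)
2. 459.184ms @ 3/4 + 459.184ms (3/4)
3. 918.367ms @ 3/2 + 918.367ms (3/2)
4. 1836.735ms @ 3 + 918.367ms (3/2)
5. 2755.102ms @ 9/2 + 459.184ms (3/4)
6. 3214.286ms @ 21/4 + 459.184ms (3/4)
7. 3673.469ms @ 6 + 918.367ms (3/2)
8. 4591.837ms @ 15/2 + 918.367ms (3/2)

note 4 onset = 3b = 1836.735ms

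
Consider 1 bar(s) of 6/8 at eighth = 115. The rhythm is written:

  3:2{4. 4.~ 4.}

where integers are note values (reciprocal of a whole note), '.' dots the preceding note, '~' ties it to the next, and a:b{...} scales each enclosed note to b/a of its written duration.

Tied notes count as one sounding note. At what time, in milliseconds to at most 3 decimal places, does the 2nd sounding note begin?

1. 0.0ms @ 0 + 1043.478ms (2)
2. 1043.478ms @ 2 + 2086.957ms (4)

note 2 onset = 2b = 1043.478ms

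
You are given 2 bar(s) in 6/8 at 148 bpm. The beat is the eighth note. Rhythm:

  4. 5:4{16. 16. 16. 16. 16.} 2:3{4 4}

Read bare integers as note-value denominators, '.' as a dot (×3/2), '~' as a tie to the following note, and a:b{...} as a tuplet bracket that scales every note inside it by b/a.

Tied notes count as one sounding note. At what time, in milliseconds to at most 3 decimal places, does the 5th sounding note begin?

1. 0.0ms @ 0 + 1216.216ms (3)
2. 1216.216ms @ 3 + 243.243ms (3/5)
3. 1459.459ms @ 18/5 + 243.243ms (3/5)
4. 1702.703ms @ 21/5 + 243.243ms (3/5)
5. 1945.946ms @ 24/5 + 243.243ms (3/5)
6. 2189.189ms @ 27/5 + 243.243ms (3/5)
7. 2432.432ms @ 6 + 1216.216ms (3)
8. 3648.649ms @ 9 + 1216.216ms (3)

note 5 onset = 24/5b = 1945.946ms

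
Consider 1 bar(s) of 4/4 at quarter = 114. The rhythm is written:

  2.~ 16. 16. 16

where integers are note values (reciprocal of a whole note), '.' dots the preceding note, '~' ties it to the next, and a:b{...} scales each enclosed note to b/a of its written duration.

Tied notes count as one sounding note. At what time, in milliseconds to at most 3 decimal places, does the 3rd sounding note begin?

1. 0.0ms @ 0 + 1776.316ms (27/8)
2. 1776.316ms @ 27/8 + 197.368ms (3/8)
3. 1973.684ms @ 15/4 + 131.579ms (1/4)

note 3 onset = 15/4b = 1973.684ms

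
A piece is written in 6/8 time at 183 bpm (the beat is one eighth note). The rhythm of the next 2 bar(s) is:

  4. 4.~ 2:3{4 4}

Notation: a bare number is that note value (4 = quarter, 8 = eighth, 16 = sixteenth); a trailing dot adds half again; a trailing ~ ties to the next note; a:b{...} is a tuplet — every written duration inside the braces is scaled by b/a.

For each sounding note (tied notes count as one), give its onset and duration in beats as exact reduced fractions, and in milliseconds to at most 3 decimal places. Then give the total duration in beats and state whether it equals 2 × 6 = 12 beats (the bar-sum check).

1) 0.0ms=0b +983.607ms=3b
2) 983.607ms=3b +1967.213ms=6b
3) 2950.82ms=9b +983.607ms=3b
Σ=12b of 12 (183bpm 6/8) — PASS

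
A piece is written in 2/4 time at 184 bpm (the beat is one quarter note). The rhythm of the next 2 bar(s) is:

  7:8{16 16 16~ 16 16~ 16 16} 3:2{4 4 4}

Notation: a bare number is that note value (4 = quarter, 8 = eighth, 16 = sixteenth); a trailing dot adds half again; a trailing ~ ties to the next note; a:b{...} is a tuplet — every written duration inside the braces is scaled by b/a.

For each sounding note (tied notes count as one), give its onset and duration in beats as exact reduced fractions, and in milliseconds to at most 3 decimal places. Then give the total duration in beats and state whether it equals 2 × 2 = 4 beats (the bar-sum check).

1) 0.0ms=0b +93.168ms=2/7b
2) 93.168ms=2/7b +93.168ms=2/7b
3) 186.335ms=4/7b +186.335ms=4/7b
4) 372.671ms=8/7b +186.335ms=4/7b
5) 559.006ms=12/7b +93.168ms=2/7b
6) 652.174ms=2b +217.391ms=2/3b
7) 869.565ms=8/3b +217.391ms=2/3b
8) 1086.957ms=10/3b +217.391ms=2/3b
Σ=4b of 4 (184bpm 2/4) — PASS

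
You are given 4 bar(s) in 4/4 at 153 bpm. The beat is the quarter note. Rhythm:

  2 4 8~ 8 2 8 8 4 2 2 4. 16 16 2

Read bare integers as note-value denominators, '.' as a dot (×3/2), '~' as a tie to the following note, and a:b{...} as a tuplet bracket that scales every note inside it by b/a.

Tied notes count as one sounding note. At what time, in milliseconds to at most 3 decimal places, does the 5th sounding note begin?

1. 0.0ms @ 0 + 784.314ms (2)
2. 784.314ms @ 2 + 392.157ms (1)
3. 1176.471ms @ 3 + 392.157ms (1)
4. 1568.627ms @ 4 + 784.314ms (2)
5. 2352.941ms @ 6 + 196.078ms (1/2)
6. 2549.02ms @ 13/2 + 196.078ms (1/2)
7. 2745.098ms @ 7 + 392.157ms (1)
8. 3137.255ms @ 8 + 784.314ms (2)
9. 3921.569ms @ 10 + 784.314ms (2)
10. 4705.882ms @ 12 + 588.235ms (3/2)
11. 5294.118ms @ 27/2 + 98.039ms (1/4)
12. 5392.157ms @ 55/4 + 98.039ms (1/4)
13. 5490.196ms @ 14 + 784.314ms (2)

note 5 onset = 6b = 2352.941ms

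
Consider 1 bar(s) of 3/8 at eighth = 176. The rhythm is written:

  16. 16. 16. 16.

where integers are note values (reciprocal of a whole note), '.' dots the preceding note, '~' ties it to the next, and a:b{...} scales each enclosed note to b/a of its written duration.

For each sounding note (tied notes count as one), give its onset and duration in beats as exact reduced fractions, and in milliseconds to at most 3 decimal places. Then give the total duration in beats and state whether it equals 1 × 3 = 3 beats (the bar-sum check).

1) 0.0ms=0b +255.682ms=3/4b
2) 255.682ms=3/4b +255.682ms=3/4b
3) 511.364ms=3/2b +255.682ms=3/4b
4) 767.045ms=9/4b +255.682ms=3/4b
Σ=3b of 3 (176bpm 3/8) — PASS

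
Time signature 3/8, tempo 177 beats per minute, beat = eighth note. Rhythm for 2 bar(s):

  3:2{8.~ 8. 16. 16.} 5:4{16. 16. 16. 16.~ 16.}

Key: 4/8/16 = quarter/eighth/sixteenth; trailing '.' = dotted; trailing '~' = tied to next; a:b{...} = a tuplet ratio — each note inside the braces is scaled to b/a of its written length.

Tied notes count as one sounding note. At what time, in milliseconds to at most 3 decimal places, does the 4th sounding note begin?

1. 0.0ms @ 0 + 677.966ms (2)
2. 677.966ms @ 2 + 169.492ms (1/2)
3. 847.458ms @ 5/2 + 169.492ms (1/2)
4. 1016.949ms @ 3 + 203.39ms (3/5)
5. 1220.339ms @ 18/5 + 203.39ms (3/5)
6. 1423.729ms @ 21/5 + 203.39ms (3/5)
7. 1627.119ms @ 24/5 + 406.78ms (6/5)

note 4 onset = 3b = 1016.949ms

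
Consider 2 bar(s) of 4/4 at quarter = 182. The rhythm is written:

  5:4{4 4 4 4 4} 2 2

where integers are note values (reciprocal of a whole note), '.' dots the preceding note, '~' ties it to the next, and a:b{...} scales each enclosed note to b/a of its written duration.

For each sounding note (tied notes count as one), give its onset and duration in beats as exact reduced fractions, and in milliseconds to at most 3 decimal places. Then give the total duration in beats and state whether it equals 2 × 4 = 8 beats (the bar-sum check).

1) 0.0ms=0b +263.736ms=4/5b
2) 263.736ms=4/5b +263.736ms=4/5b
3) 527.473ms=8/5b +263.736ms=4/5b
4) 791.209ms=12/5b +263.736ms=4/5b
5) 1054.945ms=16/5b +263.736ms=4/5b
6) 1318.681ms=4b +659.341ms=2b
7) 1978.022ms=6b +659.341ms=2b
Σ=8b of 8 (182bpm 4/4) — PASS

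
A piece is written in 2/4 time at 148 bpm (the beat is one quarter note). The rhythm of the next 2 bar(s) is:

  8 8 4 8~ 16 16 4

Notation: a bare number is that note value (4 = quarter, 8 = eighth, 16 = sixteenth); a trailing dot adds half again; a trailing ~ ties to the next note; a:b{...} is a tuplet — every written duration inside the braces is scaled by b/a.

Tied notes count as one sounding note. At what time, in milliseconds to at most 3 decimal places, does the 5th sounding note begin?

note 5 onset = 11/4b = 1114.865ms

1. 0.0ms @ 0 + 202.703ms (1/2)
2. 202.703ms @ 1/2 + 202.703ms (1/2)
3. 405.405ms @ 1 + 405.405ms (1)
4. 810.811ms @ 2 + 304.054ms (3/4)
5. 1114.865ms @ 11/4 + 101.351ms (1/4)
6. 1216.216ms @ 3 + 405.405ms (1)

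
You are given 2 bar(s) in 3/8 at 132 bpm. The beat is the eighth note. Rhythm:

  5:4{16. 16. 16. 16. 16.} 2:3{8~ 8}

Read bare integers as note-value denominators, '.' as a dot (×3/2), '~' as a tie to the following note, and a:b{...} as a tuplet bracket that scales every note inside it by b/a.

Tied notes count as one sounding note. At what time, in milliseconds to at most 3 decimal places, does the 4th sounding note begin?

1. 0.0ms @ 0 + 272.727ms (3/5)
2. 272.727ms @ 3/5 + 272.727ms (3/5)
3. 545.455ms @ 6/5 + 272.727ms (3/5)
4. 818.182ms @ 9/5 + 272.727ms (3/5)
5. 1090.909ms @ 12/5 + 272.727ms (3/5)
6. 1363.636ms @ 3 + 1363.636ms (3)

note 4 onset = 9/5b = 818.182ms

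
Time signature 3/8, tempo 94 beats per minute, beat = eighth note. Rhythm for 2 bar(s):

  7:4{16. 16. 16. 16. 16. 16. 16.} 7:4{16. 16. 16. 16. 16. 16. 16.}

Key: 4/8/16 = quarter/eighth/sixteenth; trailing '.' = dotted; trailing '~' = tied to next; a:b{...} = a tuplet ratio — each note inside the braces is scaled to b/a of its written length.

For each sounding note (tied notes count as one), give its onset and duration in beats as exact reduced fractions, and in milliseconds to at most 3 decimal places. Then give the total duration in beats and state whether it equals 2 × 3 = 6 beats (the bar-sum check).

1) 0.0ms=0b +273.556ms=3/7b
2) 273.556ms=3/7b +273.556ms=3/7b
3) 547.112ms=6/7b +273.556ms=3/7b
4) 820.669ms=9/7b +273.556ms=3/7b
5) 1094.225ms=12/7b +273.556ms=3/7b
6) 1367.781ms=15/7b +273.556ms=3/7b
7) 1641.337ms=18/7b +273.556ms=3/7b
8) 1914.894ms=3b +273.556ms=3/7b
9) 2188.45ms=24/7b +273.556ms=3/7b
10) 2462.006ms=27/7b +273.556ms=3/7b
11) 2735.562ms=30/7b +273.556ms=3/7b
12) 3009.119ms=33/7b +273.556ms=3/7b
13) 3282.675ms=36/7b +273.556ms=3/7b
14) 3556.231ms=39/7b +273.556ms=3/7b
Σ=6b of 6 (94bpm 3/8) — PASS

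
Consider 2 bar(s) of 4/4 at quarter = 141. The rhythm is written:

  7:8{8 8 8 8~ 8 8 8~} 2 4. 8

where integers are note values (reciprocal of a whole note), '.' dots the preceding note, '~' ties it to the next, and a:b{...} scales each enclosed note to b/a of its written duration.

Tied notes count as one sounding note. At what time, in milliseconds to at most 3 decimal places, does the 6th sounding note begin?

note 6 onset = 24/7b = 1458.967ms

1. 0.0ms @ 0 + 243.161ms (4/7)
2. 243.161ms @ 4/7 + 243.161ms (4/7)
3. 486.322ms @ 8/7 + 243.161ms (4/7)
4. 729.483ms @ 12/7 + 486.322ms (8/7)
5. 1215.805ms @ 20/7 + 243.161ms (4/7)
6. 1458.967ms @ 24/7 + 1094.225ms (18/7)
7. 2553.191ms @ 6 + 638.298ms (3/2)
8. 3191.489ms @ 15/2 + 212.766ms (1/2)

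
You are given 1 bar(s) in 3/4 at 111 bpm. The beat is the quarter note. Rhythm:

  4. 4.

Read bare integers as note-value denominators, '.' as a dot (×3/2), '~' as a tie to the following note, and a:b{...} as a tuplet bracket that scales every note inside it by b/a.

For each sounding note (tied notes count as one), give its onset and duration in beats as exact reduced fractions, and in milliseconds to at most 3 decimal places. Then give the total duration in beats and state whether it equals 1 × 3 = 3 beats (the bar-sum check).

1) 0.0ms=0b +810.811ms=3/2b
2) 810.811ms=3/2b +810.811ms=3/2b
Σ=3b of 3 (111bpm 3/4) — PASS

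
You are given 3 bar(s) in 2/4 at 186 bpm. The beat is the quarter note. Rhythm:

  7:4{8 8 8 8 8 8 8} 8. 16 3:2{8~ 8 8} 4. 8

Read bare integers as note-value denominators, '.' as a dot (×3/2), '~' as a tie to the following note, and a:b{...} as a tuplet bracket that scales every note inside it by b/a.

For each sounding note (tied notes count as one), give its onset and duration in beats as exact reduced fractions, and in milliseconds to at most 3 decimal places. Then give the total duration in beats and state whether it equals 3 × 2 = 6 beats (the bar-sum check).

1) 0.0ms=0b +92.166ms=2/7b
2) 92.166ms=2/7b +92.166ms=2/7b
3) 184.332ms=4/7b +92.166ms=2/7b
4) 276.498ms=6/7b +92.166ms=2/7b
5) 368.664ms=8/7b +92.166ms=2/7b
6) 460.829ms=10/7b +92.166ms=2/7b
7) 552.995ms=12/7b +92.166ms=2/7b
8) 645.161ms=2b +241.935ms=3/4b
9) 887.097ms=11/4b +80.645ms=1/4b
10) 967.742ms=3b +215.054ms=2/3b
11) 1182.796ms=11/3b +107.527ms=1/3b
12) 1290.323ms=4b +483.871ms=3/2b
13) 1774.194ms=11/2b +161.29ms=1/2b
Σ=6b of 6 (186bpm 2/4) — PASS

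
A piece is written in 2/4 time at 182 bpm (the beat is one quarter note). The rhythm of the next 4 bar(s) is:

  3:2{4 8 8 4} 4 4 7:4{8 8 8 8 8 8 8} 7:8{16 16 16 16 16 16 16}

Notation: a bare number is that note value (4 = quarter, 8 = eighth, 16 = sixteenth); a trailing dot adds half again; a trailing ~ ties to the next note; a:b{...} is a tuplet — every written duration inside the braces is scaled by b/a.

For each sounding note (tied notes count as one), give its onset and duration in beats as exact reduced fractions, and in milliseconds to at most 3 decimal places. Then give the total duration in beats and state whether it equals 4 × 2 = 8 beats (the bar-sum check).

1) 0.0ms=0b +219.78ms=2/3b
2) 219.78ms=2/3b +109.89ms=1/3b
3) 329.67ms=1b +109.89ms=1/3b
4) 439.56ms=4/3b +219.78ms=2/3b
5) 659.341ms=2b +329.67ms=1b
6) 989.011ms=3b +329.67ms=1b
7) 1318.681ms=4b +94.192ms=2/7b
8) 1412.873ms=30/7b +94.192ms=2/7b
9) 1507.064ms=32/7b +94.192ms=2/7b
10) 1601.256ms=34/7b +94.192ms=2/7b
11) 1695.447ms=36/7b +94.192ms=2/7b
12) 1789.639ms=38/7b +94.192ms=2/7b
13) 1883.83ms=40/7b +94.192ms=2/7b
14) 1978.022ms=6b +94.192ms=2/7b
15) 2072.214ms=44/7b +94.192ms=2/7b
16) 2166.405ms=46/7b +94.192ms=2/7b
17) 2260.597ms=48/7b +94.192ms=2/7b
18) 2354.788ms=50/7b +94.192ms=2/7b
19) 2448.98ms=52/7b +94.192ms=2/7b
20) 2543.171ms=54/7b +94.192ms=2/7b
Σ=8b of 8 (182bpm 2/4) — PASS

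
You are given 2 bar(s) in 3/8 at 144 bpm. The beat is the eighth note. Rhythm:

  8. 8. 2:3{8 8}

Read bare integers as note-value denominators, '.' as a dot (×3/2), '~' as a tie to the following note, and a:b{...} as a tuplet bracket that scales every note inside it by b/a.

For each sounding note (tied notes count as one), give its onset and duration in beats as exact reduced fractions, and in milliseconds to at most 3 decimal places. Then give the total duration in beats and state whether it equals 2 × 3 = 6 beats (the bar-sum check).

1) 0.0ms=0b +625.0ms=3/2b
2) 625.0ms=3/2b +625.0ms=3/2b
3) 1250.0ms=3b +625.0ms=3/2b
4) 1875.0ms=9/2b +625.0ms=3/2b
Σ=6b of 6 (144bpm 3/8) — PASS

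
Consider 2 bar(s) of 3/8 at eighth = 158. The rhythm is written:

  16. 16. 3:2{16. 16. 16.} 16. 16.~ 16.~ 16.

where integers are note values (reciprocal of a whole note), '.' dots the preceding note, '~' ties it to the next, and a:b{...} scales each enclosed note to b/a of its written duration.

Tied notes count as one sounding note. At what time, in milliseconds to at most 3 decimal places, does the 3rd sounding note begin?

1. 0.0ms @ 0 + 284.81ms (3/4)
2. 284.81ms @ 3/4 + 284.81ms (3/4)
3. 569.62ms @ 3/2 + 189.873ms (1/2)
4. 759.494ms @ 2 + 189.873ms (1/2)
5. 949.367ms @ 5/2 + 189.873ms (1/2)
6. 1139.241ms @ 3 + 284.81ms (3/4)
7. 1424.051ms @ 15/4 + 854.43ms (9/4)

note 3 onset = 3/2b = 569.62ms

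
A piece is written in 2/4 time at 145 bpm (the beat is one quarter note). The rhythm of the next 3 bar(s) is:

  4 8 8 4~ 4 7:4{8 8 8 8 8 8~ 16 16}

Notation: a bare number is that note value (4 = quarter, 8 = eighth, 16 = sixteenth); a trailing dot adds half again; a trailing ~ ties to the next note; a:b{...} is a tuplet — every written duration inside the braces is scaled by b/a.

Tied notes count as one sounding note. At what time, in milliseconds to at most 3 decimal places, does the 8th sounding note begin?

note 8 onset = 34/7b = 2009.852ms

1. 0.0ms @ 0 + 413.793ms (1)
2. 413.793ms @ 1 + 206.897ms (1/2)
3. 620.69ms @ 3/2 + 206.897ms (1/2)
4. 827.586ms @ 2 + 827.586ms (2)
5. 1655.172ms @ 4 + 118.227ms (2/7)
6. 1773.399ms @ 30/7 + 118.227ms (2/7)
7. 1891.626ms @ 32/7 + 118.227ms (2/7)
8. 2009.852ms @ 34/7 + 118.227ms (2/7)
9. 2128.079ms @ 36/7 + 118.227ms (2/7)
10. 2246.305ms @ 38/7 + 177.34ms (3/7)
11. 2423.645ms @ 41/7 + 59.113ms (1/7)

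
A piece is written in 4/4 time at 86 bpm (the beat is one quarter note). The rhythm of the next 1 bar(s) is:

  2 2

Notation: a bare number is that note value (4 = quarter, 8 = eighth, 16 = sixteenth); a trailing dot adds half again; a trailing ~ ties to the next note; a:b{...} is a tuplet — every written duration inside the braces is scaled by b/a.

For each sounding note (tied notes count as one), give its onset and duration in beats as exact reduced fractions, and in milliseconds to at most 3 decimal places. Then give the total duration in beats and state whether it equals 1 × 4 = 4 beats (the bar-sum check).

1) 0.0ms=0b +1395.349ms=2b
2) 1395.349ms=2b +1395.349ms=2b
Σ=4b of 4 (86bpm 4/4) — PASS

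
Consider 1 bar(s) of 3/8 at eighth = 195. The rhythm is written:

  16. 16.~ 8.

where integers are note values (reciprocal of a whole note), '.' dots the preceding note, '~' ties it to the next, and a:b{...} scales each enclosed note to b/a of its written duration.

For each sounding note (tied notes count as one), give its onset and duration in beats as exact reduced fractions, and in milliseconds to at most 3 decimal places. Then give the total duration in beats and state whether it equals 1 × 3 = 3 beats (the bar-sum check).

1) 0.0ms=0b +230.769ms=3/4b
2) 230.769ms=3/4b +692.308ms=9/4b
Σ=3b of 3 (195bpm 3/8) — PASS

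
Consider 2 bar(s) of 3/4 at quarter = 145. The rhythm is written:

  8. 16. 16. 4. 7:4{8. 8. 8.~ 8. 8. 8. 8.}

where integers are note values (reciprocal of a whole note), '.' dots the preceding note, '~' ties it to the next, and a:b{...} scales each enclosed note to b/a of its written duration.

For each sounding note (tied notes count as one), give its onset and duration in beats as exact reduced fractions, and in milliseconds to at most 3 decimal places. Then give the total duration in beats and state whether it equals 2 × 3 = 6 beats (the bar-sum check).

1) 0.0ms=0b +310.345ms=3/4b
2) 310.345ms=3/4b +155.172ms=3/8b
3) 465.517ms=9/8b +155.172ms=3/8b
4) 620.69ms=3/2b +620.69ms=3/2b
5) 1241.379ms=3b +177.34ms=3/7b
6) 1418.719ms=24/7b +177.34ms=3/7b
7) 1596.059ms=27/7b +354.68ms=6/7b
8) 1950.739ms=33/7b +177.34ms=3/7b
9) 2128.079ms=36/7b +177.34ms=3/7b
10) 2305.419ms=39/7b +177.34ms=3/7b
Σ=6b of 6 (145bpm 3/4) — PASS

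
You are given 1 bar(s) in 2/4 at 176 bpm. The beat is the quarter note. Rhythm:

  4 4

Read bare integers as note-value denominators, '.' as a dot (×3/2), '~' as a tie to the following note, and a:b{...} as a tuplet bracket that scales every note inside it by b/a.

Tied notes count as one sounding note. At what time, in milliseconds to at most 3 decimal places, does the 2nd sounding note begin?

1. 0.0ms @ 0 + 340.909ms (1)
2. 340.909ms @ 1 + 340.909ms (1)

note 2 onset = 1b = 340.909ms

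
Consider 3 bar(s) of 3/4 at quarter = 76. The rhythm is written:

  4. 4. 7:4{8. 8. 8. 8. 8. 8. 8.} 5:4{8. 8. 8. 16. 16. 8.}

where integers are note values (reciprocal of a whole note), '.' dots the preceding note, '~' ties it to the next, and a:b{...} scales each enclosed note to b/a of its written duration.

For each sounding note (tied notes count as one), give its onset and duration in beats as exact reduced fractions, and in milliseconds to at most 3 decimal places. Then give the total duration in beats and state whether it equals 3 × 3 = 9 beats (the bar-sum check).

1) 0.0ms=0b +1184.211ms=3/2b
2) 1184.211ms=3/2b +1184.211ms=3/2b
3) 2368.421ms=3b +338.346ms=3/7b
4) 2706.767ms=24/7b +338.346ms=3/7b
5) 3045.113ms=27/7b +338.346ms=3/7b
6) 3383.459ms=30/7b +338.346ms=3/7b
7) 3721.805ms=33/7b +338.346ms=3/7b
8) 4060.15ms=36/7b +338.346ms=3/7b
9) 4398.496ms=39/7b +338.346ms=3/7b
10) 4736.842ms=6b +473.684ms=3/5b
11) 5210.526ms=33/5b +473.684ms=3/5b
12) 5684.211ms=36/5b +473.684ms=3/5b
13) 6157.895ms=39/5b +236.842ms=3/10b
14) 6394.737ms=81/10b +236.842ms=3/10b
15) 6631.579ms=42/5b +473.684ms=3/5b
Σ=9b of 9 (76bpm 3/4) — PASS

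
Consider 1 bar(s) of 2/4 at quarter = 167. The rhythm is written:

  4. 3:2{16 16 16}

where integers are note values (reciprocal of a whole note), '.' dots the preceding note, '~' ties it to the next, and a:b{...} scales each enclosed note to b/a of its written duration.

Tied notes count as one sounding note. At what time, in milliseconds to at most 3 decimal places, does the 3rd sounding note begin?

note 3 onset = 5/3b = 598.802ms

1. 0.0ms @ 0 + 538.922ms (3/2)
2. 538.922ms @ 3/2 + 59.88ms (1/6)
3. 598.802ms @ 5/3 + 59.88ms (1/6)
4. 658.683ms @ 11/6 + 59.88ms (1/6)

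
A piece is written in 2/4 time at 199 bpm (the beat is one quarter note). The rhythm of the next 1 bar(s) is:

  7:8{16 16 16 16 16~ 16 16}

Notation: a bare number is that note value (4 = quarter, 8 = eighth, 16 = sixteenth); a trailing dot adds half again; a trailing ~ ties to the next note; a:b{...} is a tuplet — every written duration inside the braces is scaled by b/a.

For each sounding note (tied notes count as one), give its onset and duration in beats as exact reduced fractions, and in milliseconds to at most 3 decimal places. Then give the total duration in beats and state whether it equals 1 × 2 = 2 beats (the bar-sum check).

1) 0.0ms=0b +86.145ms=2/7b
2) 86.145ms=2/7b +86.145ms=2/7b
3) 172.29ms=4/7b +86.145ms=2/7b
4) 258.435ms=6/7b +86.145ms=2/7b
5) 344.58ms=8/7b +172.29ms=4/7b
6) 516.87ms=12/7b +86.145ms=2/7b
Σ=2b of 2 (199bpm 2/4) — PASS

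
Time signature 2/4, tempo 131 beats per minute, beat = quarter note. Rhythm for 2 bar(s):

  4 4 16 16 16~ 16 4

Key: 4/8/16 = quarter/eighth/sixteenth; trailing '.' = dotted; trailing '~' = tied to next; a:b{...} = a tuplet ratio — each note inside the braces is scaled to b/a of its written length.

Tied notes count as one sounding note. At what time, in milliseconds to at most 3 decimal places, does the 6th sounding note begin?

note 6 onset = 3b = 1374.046ms

1. 0.0ms @ 0 + 458.015ms (1)
2. 458.015ms @ 1 + 458.015ms (1)
3. 916.031ms @ 2 + 114.504ms (1/4)
4. 1030.534ms @ 9/4 + 114.504ms (1/4)
5. 1145.038ms @ 5/2 + 229.008ms (1/2)
6. 1374.046ms @ 3 + 458.015ms (1)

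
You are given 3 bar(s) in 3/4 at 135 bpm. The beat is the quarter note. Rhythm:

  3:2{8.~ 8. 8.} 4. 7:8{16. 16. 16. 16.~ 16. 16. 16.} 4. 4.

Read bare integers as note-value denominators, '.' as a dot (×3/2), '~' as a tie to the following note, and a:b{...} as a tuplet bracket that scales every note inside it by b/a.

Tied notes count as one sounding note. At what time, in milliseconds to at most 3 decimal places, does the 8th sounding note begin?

note 8 onset = 36/7b = 2285.714ms

1. 0.0ms @ 0 + 444.444ms (1)
2. 444.444ms @ 1 + 222.222ms (1/2)
3. 666.667ms @ 3/2 + 666.667ms (3/2)
4. 1333.333ms @ 3 + 190.476ms (3/7)
5. 1523.81ms @ 24/7 + 190.476ms (3/7)
6. 1714.286ms @ 27/7 + 190.476ms (3/7)
7. 1904.762ms @ 30/7 + 380.952ms (6/7)
8. 2285.714ms @ 36/7 + 190.476ms (3/7)
9. 2476.19ms @ 39/7 + 190.476ms (3/7)
10. 2666.667ms @ 6 + 666.667ms (3/2)
11. 3333.333ms @ 15/2 + 666.667ms (3/2)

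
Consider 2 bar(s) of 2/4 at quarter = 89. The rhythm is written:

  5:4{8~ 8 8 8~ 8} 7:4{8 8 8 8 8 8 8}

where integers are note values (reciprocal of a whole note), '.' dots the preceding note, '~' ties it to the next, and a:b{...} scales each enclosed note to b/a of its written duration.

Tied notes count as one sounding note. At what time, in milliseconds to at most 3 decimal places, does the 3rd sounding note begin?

1. 0.0ms @ 0 + 539.326ms (4/5)
2. 539.326ms @ 4/5 + 269.663ms (2/5)
3. 808.989ms @ 6/5 + 539.326ms (4/5)
4. 1348.315ms @ 2 + 192.616ms (2/7)
5. 1540.931ms @ 16/7 + 192.616ms (2/7)
6. 1733.547ms @ 18/7 + 192.616ms (2/7)
7. 1926.164ms @ 20/7 + 192.616ms (2/7)
8. 2118.78ms @ 22/7 + 192.616ms (2/7)
9. 2311.396ms @ 24/7 + 192.616ms (2/7)
10. 2504.013ms @ 26/7 + 192.616ms (2/7)

note 3 onset = 6/5b = 808.989ms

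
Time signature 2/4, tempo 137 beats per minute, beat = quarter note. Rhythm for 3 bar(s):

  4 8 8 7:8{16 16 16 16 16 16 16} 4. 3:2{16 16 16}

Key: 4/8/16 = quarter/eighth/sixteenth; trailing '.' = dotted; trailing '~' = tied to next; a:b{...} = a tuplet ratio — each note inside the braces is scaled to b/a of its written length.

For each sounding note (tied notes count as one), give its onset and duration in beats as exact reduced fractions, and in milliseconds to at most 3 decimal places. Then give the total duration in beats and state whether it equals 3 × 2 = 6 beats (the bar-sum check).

1) 0.0ms=0b +437.956ms=1b
2) 437.956ms=1b +218.978ms=1/2b
3) 656.934ms=3/2b +218.978ms=1/2b
4) 875.912ms=2b +125.13ms=2/7b
5) 1001.043ms=16/7b +125.13ms=2/7b
6) 1126.173ms=18/7b +125.13ms=2/7b
7) 1251.303ms=20/7b +125.13ms=2/7b
8) 1376.434ms=22/7b +125.13ms=2/7b
9) 1501.564ms=24/7b +125.13ms=2/7b
10) 1626.694ms=26/7b +125.13ms=2/7b
11) 1751.825ms=4b +656.934ms=3/2b
12) 2408.759ms=11/2b +72.993ms=1/6b
13) 2481.752ms=17/3b +72.993ms=1/6b
14) 2554.745ms=35/6b +72.993ms=1/6b
Σ=6b of 6 (137bpm 2/4) — PASS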